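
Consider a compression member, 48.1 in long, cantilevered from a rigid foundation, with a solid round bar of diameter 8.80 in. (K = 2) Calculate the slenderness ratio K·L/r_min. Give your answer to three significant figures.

For a solid circle r = d/4 = 8.80/4 = 2.200 in
L_e = K·L = 2 × 48.1 = 96.20 in
λ = L_e / r_min = 96.200 / 2.200 = 43.7

λ ≈ 43.7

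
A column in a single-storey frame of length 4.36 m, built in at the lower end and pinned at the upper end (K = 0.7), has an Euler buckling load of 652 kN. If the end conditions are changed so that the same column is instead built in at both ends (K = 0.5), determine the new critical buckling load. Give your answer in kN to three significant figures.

P_cr ≈ 1280 kN

P_cr ∝ 1/K², so P_cr,new = P_cr,old × (K_old/K_new)² = 652 × (0.7/0.5)²
= 652 × 1.960 = 1280 kN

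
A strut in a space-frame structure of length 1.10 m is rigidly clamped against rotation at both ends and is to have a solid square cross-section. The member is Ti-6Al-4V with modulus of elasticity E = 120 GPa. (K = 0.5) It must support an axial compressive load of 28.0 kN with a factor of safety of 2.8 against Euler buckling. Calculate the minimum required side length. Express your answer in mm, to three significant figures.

a ≈ 22.1 mm

Required P_cr = n·P = 2.8 × 28.0 = 78.40 kN
L_e = K·L = 0.5 × 1.10 = 0.5500 m
Required I = P_cr·L_e²/(π²E) = 7.840×10^4 × 0.5500² / (π² × 1.20×10^11) = 2.002×10^-8 m⁴
I_req = 2.002×10^4 mm⁴
Solid square: I = a⁴/12  ⇒  a = (12I)^(1/4) = (12×2.002×10^4)^(1/4) = 22.1 mm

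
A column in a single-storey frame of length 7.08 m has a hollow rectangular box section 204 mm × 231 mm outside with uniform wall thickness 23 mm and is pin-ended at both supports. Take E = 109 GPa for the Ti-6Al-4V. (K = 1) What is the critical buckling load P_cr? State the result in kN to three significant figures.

Inner dimensions: h_i = 231 − 2×23 = 185.0 mm, b_i = 204 − 2×23 = 158.0 mm
Weak-axis I_min = (h_o·b_o³ − h_i·b_i³)/12 with b_o = 204, b_i = 158.0 mm (shorter outer/inner sides).
I_min = (231×204³ − 185.0×158.0³)/12 = 1.026×10^8 mm⁴
I = 1.026×10^8 mm⁴ = 1.026×10^-4 m⁴
Effective length L_e = K·L = 1 × 7.08 = 7.080 m
P_cr = π²EI / L_e² = π² × 109×10⁹ × 1.026×10^-4 / 7.080² = 2.202×10^6 N

P_cr ≈ 2200 kN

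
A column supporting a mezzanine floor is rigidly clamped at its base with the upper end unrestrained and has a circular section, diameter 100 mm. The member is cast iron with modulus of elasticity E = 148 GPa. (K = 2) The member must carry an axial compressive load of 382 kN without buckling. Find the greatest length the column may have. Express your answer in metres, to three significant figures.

I = πd⁴/64 = π×100⁴/64 = 4.909×10^6 mm⁴
I = 4.909×10^-6 m⁴
At the buckling limit P_cr = P = 3.820×10^5 N
From P_cr = π²EI/(K·L)²:  L = (1/K)·√(π²EI/P_cr) = (1/2)·√(π²×1.48×10^11×4.909×10^-6/3.820×10^5)
L = 2.17 m

L_max ≈ 2.17 m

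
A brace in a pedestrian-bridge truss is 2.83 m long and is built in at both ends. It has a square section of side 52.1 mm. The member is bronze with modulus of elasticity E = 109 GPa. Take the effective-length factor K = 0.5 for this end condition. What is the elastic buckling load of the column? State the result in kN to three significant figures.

P_cr ≈ 330 kN

I = a⁴/12 = 52.1⁴/12 = 6.140×10^5 mm⁴
I = 6.140×10^5 mm⁴ = 6.140×10^-7 m⁴
Effective length L_e = K·L = 0.5 × 2.83 = 1.415 m
P_cr = π²EI / L_e² = π² × 109×10⁹ × 6.140×10^-7 / 1.415² = 3.299×10^5 N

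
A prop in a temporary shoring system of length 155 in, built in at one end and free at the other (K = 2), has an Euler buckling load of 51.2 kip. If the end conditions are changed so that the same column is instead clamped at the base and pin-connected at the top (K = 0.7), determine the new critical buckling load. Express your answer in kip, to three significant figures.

P_cr ∝ 1/K², so P_cr,new = P_cr,old × (K_old/K_new)² = 51.2 × (2/0.7)²
= 51.2 × 8.163 = 418 kip

P_cr ≈ 418 kip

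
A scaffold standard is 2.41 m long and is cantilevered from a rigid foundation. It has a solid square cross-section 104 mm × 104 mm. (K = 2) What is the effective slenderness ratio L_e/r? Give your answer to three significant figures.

For a square r = a/√12 = 104/√12 = 30.02 mm
L_e = K·L = 2 × 2.41 m = 4.820 m = 4820.0 mm
λ = L_e / r_min = 4820.0 / 30.02 = 161

λ ≈ 161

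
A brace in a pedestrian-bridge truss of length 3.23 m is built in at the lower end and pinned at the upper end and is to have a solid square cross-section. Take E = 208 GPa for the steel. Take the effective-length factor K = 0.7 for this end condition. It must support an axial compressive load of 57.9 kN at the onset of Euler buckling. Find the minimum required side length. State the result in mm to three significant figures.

a ≈ 36.3 mm

L_e = K·L = 0.7 × 3.23 = 2.261 m
Required I = P_cr·L_e²/(π²E) = 5.790×10^4 × 2.261² / (π² × 2.08×10^11) = 1.442×10^-7 m⁴
I_req = 1.442×10^5 mm⁴
Solid square: I = a⁴/12  ⇒  a = (12I)^(1/4) = (12×1.442×10^5)^(1/4) = 36.3 mm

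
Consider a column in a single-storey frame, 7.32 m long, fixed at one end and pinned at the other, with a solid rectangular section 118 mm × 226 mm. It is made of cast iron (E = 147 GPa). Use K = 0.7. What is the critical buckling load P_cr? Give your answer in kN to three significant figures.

Buckling occurs about the weak axis: I_min = h·b³/12 with b = 118 mm (the shorter side).
I_min = 226×118³/12 = 3.094×10^7 mm⁴
I = 3.094×10^7 mm⁴ = 3.094×10^-5 m⁴
Effective length L_e = K·L = 0.7 × 7.32 = 5.124 m
P_cr = π²EI / L_e² = π² × 147×10⁹ × 3.094×10^-5 / 5.124² = 1.710×10^6 N

P_cr ≈ 1710 kN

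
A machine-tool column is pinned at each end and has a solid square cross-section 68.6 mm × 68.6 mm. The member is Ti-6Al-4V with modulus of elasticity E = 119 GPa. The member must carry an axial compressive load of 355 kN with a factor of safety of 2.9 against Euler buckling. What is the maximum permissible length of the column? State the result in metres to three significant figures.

I = a⁴/12 = 68.6⁴/12 = 1.846×10^6 mm⁴
I = 1.846×10^-6 m⁴
Required critical load P_cr = n·P = 2.9 × 355 = 1030 kN = 1.030×10^6 N
From P_cr = π²EI/(K·L)²:  L = (1/K)·√(π²EI/P_cr) = (1/1)·√(π²×1.19×10^11×1.846×10^-6/1.030×10^6)
L = 1.45 m

L_max ≈ 1.45 m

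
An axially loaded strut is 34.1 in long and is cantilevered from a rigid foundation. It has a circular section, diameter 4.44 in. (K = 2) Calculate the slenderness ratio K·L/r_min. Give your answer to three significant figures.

λ ≈ 61.4

For a solid circle r = d/4 = 4.44/4 = 1.110 in
L_e = K·L = 2 × 34.1 = 68.20 in
λ = L_e / r_min = 68.200 / 1.110 = 61.4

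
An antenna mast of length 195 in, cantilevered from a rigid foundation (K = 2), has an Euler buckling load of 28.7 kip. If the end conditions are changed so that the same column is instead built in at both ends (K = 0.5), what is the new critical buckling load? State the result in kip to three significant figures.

P_cr ≈ 459 kip

P_cr ∝ 1/K², so P_cr,new = P_cr,old × (K_old/K_new)² = 28.7 × (2/0.5)²
= 28.7 × 16.00 = 459 kip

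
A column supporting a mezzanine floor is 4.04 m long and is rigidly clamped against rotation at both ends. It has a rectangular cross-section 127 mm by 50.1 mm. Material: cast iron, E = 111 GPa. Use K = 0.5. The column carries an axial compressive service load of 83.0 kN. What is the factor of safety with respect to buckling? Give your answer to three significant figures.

n ≈ 4.31

Buckling occurs about the weak axis: I_min = h·b³/12 with b = 50.1 mm (the shorter side).
I_min = 127×50.1³/12 = 1.331×10^6 mm⁴
I = 1.331×10^6 mm⁴ = 1.331×10^-6 m⁴
Effective length L_e = K·L = 0.5 × 4.04 = 2.020 m
P_cr = π²EI / L_e² = π² × 111×10⁹ × 1.331×10^-6 / 2.020² = 3.573×10^5 N
Factor of safety n = P_cr / P = 357.32 / 83.0 = 4.31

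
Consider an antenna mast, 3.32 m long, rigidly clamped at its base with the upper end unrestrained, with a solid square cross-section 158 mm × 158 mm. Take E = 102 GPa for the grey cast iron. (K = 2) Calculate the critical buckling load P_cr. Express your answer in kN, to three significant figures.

I = a⁴/12 = 158⁴/12 = 5.193×10^7 mm⁴
I = 5.193×10^7 mm⁴ = 5.193×10^-5 m⁴
Effective length L_e = K·L = 2 × 3.32 = 6.640 m
P_cr = π²EI / L_e² = π² × 102×10⁹ × 5.193×10^-5 / 6.640² = 1.186×10^6 N

P_cr ≈ 1190 kN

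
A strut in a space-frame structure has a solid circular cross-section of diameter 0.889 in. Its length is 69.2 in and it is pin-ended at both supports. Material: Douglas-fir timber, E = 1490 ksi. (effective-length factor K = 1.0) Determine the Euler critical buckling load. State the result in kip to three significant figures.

P_cr ≈ 0.0942 kip

I = πd⁴/64 = π×0.889⁴/64 = 3.066×10^-2 in⁴
Effective length L_e = K·L = 1 × 69.2 = 69.20 in
P_cr = π²EI / L_e² = π² × 1490×10³ × 3.066×10^-2 / 69.20² = 94.16 lb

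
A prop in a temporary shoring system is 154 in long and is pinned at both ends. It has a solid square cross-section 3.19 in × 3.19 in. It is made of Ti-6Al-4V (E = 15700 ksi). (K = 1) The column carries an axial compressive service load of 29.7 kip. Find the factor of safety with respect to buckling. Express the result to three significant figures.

I = a⁴/12 = 3.19⁴/12 = 8.629 in⁴
Effective length L_e = K·L = 1 × 154 = 154.0 in
P_cr = π²EI / L_e² = π² × 15700×10³ × 8.629 / 154.0² = 5.638×10^4 lb
Factor of safety n = P_cr / P = 56.382 / 29.7 = 1.90

n ≈ 1.90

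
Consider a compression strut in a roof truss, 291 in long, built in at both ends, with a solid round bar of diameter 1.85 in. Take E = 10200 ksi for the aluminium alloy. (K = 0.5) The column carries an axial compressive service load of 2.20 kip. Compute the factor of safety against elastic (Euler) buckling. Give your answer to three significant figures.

n ≈ 1.24

I = πd⁴/64 = π×1.85⁴/64 = 0.5750 in⁴
Effective length L_e = K·L = 0.5 × 291 = 145.5 in
P_cr = π²EI / L_e² = π² × 10200×10³ × 0.5750 / 145.5² = 2.734×10^3 lb
Factor of safety n = P_cr / P = 2.7342 / 2.20 = 1.24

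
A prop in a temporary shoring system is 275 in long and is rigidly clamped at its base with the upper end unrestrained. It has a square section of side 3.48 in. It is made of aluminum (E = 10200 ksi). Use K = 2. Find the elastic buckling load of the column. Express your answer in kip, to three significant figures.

I = a⁴/12 = 3.48⁴/12 = 12.22 in⁴
Effective length L_e = K·L = 2 × 275 = 550.0 in
P_cr = π²EI / L_e² = π² × 10200×10³ × 12.22 / 550.0² = 4.067×10^3 lb

P_cr ≈ 4.07 kip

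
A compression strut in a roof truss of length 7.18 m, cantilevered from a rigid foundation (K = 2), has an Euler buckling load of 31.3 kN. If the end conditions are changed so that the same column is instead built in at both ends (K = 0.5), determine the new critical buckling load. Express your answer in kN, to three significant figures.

P_cr ∝ 1/K², so P_cr,new = P_cr,old × (K_old/K_new)² = 31.3 × (2/0.5)²
= 31.3 × 16.00 = 501 kN

P_cr ≈ 501 kN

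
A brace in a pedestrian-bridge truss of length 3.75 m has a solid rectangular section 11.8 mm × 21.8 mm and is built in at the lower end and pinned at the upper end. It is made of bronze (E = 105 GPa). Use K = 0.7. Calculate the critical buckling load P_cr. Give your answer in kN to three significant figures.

Buckling occurs about the weak axis: I_min = h·b³/12 with b = 11.8 mm (the shorter side).
I_min = 21.8×11.8³/12 = 2.985×10^3 mm⁴
I = 2.985×10^3 mm⁴ = 2.985×10^-9 m⁴
Effective length L_e = K·L = 0.7 × 3.75 = 2.625 m
P_cr = π²EI / L_e² = π² × 105×10⁹ × 2.985×10^-9 / 2.625² = 448.9 N

P_cr ≈ 0.449 kN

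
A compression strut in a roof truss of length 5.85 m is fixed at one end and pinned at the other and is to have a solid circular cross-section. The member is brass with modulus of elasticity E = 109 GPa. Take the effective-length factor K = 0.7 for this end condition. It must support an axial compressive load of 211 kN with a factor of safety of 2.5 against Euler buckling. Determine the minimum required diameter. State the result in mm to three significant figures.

Required P_cr = n·P = 2.5 × 211 = 527.5 kN
L_e = K·L = 0.7 × 5.85 = 4.095 m
Required I = P_cr·L_e²/(π²E) = 5.275×10^5 × 4.095² / (π² × 1.09×10^11) = 8.223×10^-6 m⁴
I_req = 8.223×10^6 mm⁴
Solid circle: I = πd⁴/64  ⇒  d = (64I/π)^(1/4) = (64×8.223×10^6/π)^(1/4) = 114 mm

d ≈ 114 mm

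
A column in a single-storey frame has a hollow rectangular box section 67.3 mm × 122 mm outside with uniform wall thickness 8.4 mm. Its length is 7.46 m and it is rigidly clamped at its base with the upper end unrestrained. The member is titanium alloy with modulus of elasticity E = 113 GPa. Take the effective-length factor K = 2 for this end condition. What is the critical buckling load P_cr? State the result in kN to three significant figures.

P_cr ≈ 9.87 kN

Inner dimensions: h_i = 122 − 2×8.4 = 105.2 mm, b_i = 67.3 − 2×8.4 = 50.50 mm
Weak-axis I_min = (h_o·b_o³ − h_i·b_i³)/12 with b_o = 67.3, b_i = 50.50 mm (shorter outer/inner sides).
I_min = (122×67.3³ − 105.2×50.50³)/12 = 1.970×10^6 mm⁴
I = 1.970×10^6 mm⁴ = 1.970×10^-6 m⁴
Effective length L_e = K·L = 2 × 7.46 = 14.92 m
P_cr = π²EI / L_e² = π² × 113×10⁹ × 1.970×10^-6 / 14.92² = 9.870×10^3 N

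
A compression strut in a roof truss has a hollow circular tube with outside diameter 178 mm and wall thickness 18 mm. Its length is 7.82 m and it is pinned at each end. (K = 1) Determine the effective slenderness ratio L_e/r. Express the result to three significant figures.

λ ≈ 137

Inner diameter d_i = 178 − 2×18 = 142.0 mm
I = π(d_o⁴ − d_i⁴)/64 = π(178⁴ − 142.0⁴)/64 = 2.932×10^7 mm⁴
A = 9.048×10^3 mm²;  r_min = √(I/A) = √(2.932×10^7/9.048×10^3) = 56.93 mm
L_e = K·L = 1 × 7.82 m = 7.820 m = 7820.0 mm
λ = L_e / r_min = 7820.0 / 56.93 = 137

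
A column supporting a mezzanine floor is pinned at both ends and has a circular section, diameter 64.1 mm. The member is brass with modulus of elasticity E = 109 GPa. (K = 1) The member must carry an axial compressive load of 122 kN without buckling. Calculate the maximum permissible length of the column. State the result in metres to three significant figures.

I = πd⁴/64 = π×64.1⁴/64 = 8.287×10^5 mm⁴
I = 8.287×10^-7 m⁴
At the buckling limit P_cr = P = 1.220×10^5 N
From P_cr = π²EI/(K·L)²:  L = (1/K)·√(π²EI/P_cr) = (1/1)·√(π²×1.09×10^11×8.287×10^-7/1.220×10^5)
L = 2.70 m

L_max ≈ 2.70 m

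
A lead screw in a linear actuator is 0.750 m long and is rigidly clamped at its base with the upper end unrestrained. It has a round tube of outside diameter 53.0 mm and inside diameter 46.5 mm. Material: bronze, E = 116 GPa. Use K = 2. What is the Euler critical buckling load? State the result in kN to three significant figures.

d_o = 53.0 mm, d_i = 46.5 mm
I = π(d_o⁴ − d_i⁴)/64 = π(53.0⁴ − 46.50⁴)/64 = 1.578×10^5 mm⁴
I = 1.578×10^5 mm⁴ = 1.578×10^-7 m⁴
Effective length L_e = K·L = 2 × 0.750 = 1.500 m
P_cr = π²EI / L_e² = π² × 116×10⁹ × 1.578×10^-7 / 1.500² = 8.031×10^4 N

P_cr ≈ 80.3 kN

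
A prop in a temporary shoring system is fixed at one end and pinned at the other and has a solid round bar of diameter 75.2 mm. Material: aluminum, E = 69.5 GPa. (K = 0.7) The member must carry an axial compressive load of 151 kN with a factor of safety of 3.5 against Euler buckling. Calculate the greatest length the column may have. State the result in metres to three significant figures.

I = πd⁴/64 = π×75.2⁴/64 = 1.570×10^6 mm⁴
I = 1.570×10^-6 m⁴
Required critical load P_cr = n·P = 3.5 × 151 = 528.5 kN = 5.285×10^5 N
From P_cr = π²EI/(K·L)²:  L = (1/K)·√(π²EI/P_cr) = (1/0.7)·√(π²×6.95×10^10×1.570×10^-6/5.285×10^5)
L = 2.04 m

L_max ≈ 2.04 m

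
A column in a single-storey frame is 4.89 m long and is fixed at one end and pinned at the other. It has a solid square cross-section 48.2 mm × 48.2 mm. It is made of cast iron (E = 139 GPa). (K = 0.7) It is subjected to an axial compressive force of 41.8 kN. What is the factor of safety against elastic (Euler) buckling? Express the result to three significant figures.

n ≈ 1.26

I = a⁴/12 = 48.2⁴/12 = 4.498×10^5 mm⁴
I = 4.498×10^5 mm⁴ = 4.498×10^-7 m⁴
Effective length L_e = K·L = 0.7 × 4.89 = 3.423 m
P_cr = π²EI / L_e² = π² × 139×10⁹ × 4.498×10^-7 / 3.423² = 5.266×10^4 N
Factor of safety n = P_cr / P = 52.663 / 41.8 = 1.26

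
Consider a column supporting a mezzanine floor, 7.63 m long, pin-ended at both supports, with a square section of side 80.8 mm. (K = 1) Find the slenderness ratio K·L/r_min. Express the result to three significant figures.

λ ≈ 327

For a square r = a/√12 = 80.8/√12 = 23.32 mm
L_e = K·L = 1 × 7.63 m = 7.630 m = 7630.0 mm
λ = L_e / r_min = 7630.0 / 23.32 = 327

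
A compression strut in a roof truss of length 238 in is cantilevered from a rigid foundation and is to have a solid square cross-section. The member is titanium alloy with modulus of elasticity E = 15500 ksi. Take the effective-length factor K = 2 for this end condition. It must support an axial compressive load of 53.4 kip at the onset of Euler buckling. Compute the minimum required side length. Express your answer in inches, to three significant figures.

L_e = K·L = 2 × 238 = 476.0 in
Required I = P_cr·L_e²/(π²E) = 5.340×10^4 × 476.0² / (π² × 1.55×10^7) = 79.09 in⁴
Solid square: I = a⁴/12  ⇒  a = (12I)^(1/4) = (12×79.09)^(1/4) = 5.55 in

a ≈ 5.55 in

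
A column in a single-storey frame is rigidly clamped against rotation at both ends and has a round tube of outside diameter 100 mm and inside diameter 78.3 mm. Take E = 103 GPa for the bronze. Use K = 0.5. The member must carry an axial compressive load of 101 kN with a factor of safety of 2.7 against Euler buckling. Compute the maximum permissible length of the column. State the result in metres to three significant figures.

d_o = 100 mm, d_i = 78.3 mm
I = π(d_o⁴ − d_i⁴)/64 = π(100⁴ − 78.30⁴)/64 = 3.064×10^6 mm⁴
I = 3.064×10^-6 m⁴
Required critical load P_cr = n·P = 2.7 × 101 = 272.7 kN = 2.727×10^5 N
From P_cr = π²EI/(K·L)²:  L = (1/K)·√(π²EI/P_cr) = (1/0.5)·√(π²×1.03×10^11×3.064×10^-6/2.727×10^5)
L = 6.76 m

L_max ≈ 6.76 m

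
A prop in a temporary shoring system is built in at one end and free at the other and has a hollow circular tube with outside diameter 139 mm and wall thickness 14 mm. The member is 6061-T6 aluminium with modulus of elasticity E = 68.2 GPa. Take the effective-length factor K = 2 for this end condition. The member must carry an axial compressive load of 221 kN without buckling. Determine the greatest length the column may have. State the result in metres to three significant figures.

Inner diameter d_i = 139 − 2×14 = 111.0 mm
I = π(d_o⁴ − d_i⁴)/64 = π(139⁴ − 111.0⁴)/64 = 1.087×10^7 mm⁴
I = 1.087×10^-5 m⁴
At the buckling limit P_cr = P = 2.210×10^5 N
From P_cr = π²EI/(K·L)²:  L = (1/K)·√(π²EI/P_cr) = (1/2)·√(π²×6.82×10^10×1.087×10^-5/2.210×10^5)
L = 2.88 m

L_max ≈ 2.88 m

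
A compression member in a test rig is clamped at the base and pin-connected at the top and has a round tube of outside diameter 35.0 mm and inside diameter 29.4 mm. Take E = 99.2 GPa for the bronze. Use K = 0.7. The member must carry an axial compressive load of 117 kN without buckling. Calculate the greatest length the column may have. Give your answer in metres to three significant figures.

L_max ≈ 0.795 m

d_o = 35.0 mm, d_i = 29.4 mm
I = π(d_o⁴ − d_i⁴)/64 = π(35.0⁴ − 29.40⁴)/64 = 3.699×10^4 mm⁴
I = 3.699×10^-8 m⁴
At the buckling limit P_cr = P = 1.170×10^5 N
From P_cr = π²EI/(K·L)²:  L = (1/K)·√(π²EI/P_cr) = (1/0.7)·√(π²×9.92×10^10×3.699×10^-8/1.170×10^5)
L = 0.795 m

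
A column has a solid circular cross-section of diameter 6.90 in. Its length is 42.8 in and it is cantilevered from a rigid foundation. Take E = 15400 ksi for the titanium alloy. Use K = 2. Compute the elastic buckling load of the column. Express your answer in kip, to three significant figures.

P_cr ≈ 2310 kip

I = πd⁴/64 = π×6.90⁴/64 = 111.3 in⁴
Effective length L_e = K·L = 2 × 42.8 = 85.60 in
P_cr = π²EI / L_e² = π² × 15400×10³ × 111.3 / 85.60² = 2.308×10^6 lb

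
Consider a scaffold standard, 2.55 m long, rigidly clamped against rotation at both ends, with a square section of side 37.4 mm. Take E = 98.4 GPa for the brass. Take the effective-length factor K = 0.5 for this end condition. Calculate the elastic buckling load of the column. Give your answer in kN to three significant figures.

I = a⁴/12 = 37.4⁴/12 = 1.630×10^5 mm⁴
I = 1.630×10^5 mm⁴ = 1.630×10^-7 m⁴
Effective length L_e = K·L = 0.5 × 2.55 = 1.275 m
P_cr = π²EI / L_e² = π² × 98.4×10⁹ × 1.630×10^-7 / 1.275² = 9.740×10^4 N

P_cr ≈ 97.4 kN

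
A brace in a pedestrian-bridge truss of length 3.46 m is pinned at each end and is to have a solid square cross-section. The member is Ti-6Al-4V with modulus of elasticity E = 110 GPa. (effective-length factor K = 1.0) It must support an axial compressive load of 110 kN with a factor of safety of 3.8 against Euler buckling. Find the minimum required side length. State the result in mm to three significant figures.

a ≈ 86.2 mm

Required P_cr = n·P = 3.8 × 110 = 418.0 kN
L_e = K·L = 1 × 3.46 = 3.460 m
Required I = P_cr·L_e²/(π²E) = 4.180×10^5 × 3.460² / (π² × 1.10×10^11) = 4.609×10^-6 m⁴
I_req = 4.609×10^6 mm⁴
Solid square: I = a⁴/12  ⇒  a = (12I)^(1/4) = (12×4.609×10^6)^(1/4) = 86.2 mm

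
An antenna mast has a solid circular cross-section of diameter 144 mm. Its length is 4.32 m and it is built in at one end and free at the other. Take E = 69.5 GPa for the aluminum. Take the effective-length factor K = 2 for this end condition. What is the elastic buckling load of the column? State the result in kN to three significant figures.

P_cr ≈ 194 kN

I = πd⁴/64 = π×144⁴/64 = 2.111×10^7 mm⁴
I = 2.111×10^7 mm⁴ = 2.111×10^-5 m⁴
Effective length L_e = K·L = 2 × 4.32 = 8.640 m
P_cr = π²EI / L_e² = π² × 69.5×10⁹ × 2.111×10^-5 / 8.640² = 1.939×10^5 N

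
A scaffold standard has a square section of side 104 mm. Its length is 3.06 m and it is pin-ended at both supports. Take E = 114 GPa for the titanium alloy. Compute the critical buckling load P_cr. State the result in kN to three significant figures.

P_cr ≈ 1170 kN

I = a⁴/12 = 104⁴/12 = 9.749×10^6 mm⁴
I = 9.749×10^6 mm⁴ = 9.749×10^-6 m⁴
Effective length L_e = K·L = 1 × 3.06 = 3.060 m
P_cr = π²EI / L_e² = π² × 114×10⁹ × 9.749×10^-6 / 3.060² = 1.171×10^6 N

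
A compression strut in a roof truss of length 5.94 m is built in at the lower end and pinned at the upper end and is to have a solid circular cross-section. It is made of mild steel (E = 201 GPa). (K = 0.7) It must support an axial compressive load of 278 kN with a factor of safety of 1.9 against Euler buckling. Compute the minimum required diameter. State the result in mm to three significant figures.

d ≈ 98.4 mm

Required P_cr = n·P = 1.9 × 278 = 528.2 kN
L_e = K·L = 0.7 × 5.94 = 4.158 m
Required I = P_cr·L_e²/(π²E) = 5.282×10^5 × 4.158² / (π² × 2.01×10^11) = 4.603×10^-6 m⁴
I_req = 4.603×10^6 mm⁴
Solid circle: I = πd⁴/64  ⇒  d = (64I/π)^(1/4) = (64×4.603×10^6/π)^(1/4) = 98.4 mm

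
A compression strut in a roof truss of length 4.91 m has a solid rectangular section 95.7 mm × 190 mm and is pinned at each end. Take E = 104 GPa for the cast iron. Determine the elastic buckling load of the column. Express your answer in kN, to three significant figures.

Buckling occurs about the weak axis: I_min = h·b³/12 with b = 95.7 mm (the shorter side).
I_min = 190×95.7³/12 = 1.388×10^7 mm⁴
I = 1.388×10^7 mm⁴ = 1.388×10^-5 m⁴
Effective length L_e = K·L = 1 × 4.91 = 4.910 m
P_cr = π²EI / L_e² = π² × 104×10⁹ × 1.388×10^-5 / 4.910² = 5.909×10^5 N

P_cr ≈ 591 kN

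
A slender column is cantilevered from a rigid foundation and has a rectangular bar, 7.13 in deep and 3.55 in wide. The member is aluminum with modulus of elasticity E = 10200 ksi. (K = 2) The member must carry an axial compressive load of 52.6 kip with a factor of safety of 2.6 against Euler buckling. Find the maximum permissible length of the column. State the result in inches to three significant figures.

Buckling occurs about the weak axis: I_min = h·b³/12 with b = 3.55 in (the shorter side).
I_min = 7.13×3.55³/12 = 26.58 in⁴
Required critical load P_cr = n·P = 2.6 × 52.6 = 136.8 kip = 1.368×10^5 lb
From P_cr = π²EI/(K·L)²:  L = (1/K)·√(π²EI/P_cr) = (1/2)·√(π²×1.02×10^7×26.58/1.368×10^5)
L = 69.9 in

L_max ≈ 69.9 in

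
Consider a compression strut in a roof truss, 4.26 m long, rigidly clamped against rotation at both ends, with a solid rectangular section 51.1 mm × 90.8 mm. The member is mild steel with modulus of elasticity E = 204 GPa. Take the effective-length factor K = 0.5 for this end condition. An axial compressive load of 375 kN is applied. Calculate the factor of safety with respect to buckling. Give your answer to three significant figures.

n ≈ 1.19

Buckling occurs about the weak axis: I_min = h·b³/12 with b = 51.1 mm (the shorter side).
I_min = 90.8×51.1³/12 = 1.010×10^6 mm⁴
I = 1.010×10^6 mm⁴ = 1.010×10^-6 m⁴
Effective length L_e = K·L = 0.5 × 4.26 = 2.130 m
P_cr = π²EI / L_e² = π² × 204×10⁹ × 1.010×10^-6 / 2.130² = 4.481×10^5 N
Factor of safety n = P_cr / P = 448.06 / 375 = 1.19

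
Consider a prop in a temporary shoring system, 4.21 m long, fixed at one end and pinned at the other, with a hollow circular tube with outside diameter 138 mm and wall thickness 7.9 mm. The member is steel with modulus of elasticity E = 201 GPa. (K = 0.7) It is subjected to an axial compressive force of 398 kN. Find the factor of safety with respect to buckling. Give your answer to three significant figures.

Inner diameter d_i = 138 − 2×7.9 = 122.2 mm
I = π(d_o⁴ − d_i⁴)/64 = π(138⁴ − 122.2⁴)/64 = 6.857×10^6 mm⁴
I = 6.857×10^6 mm⁴ = 6.857×10^-6 m⁴
Effective length L_e = K·L = 0.7 × 4.21 = 2.947 m
P_cr = π²EI / L_e² = π² × 201×10⁹ × 6.857×10^-6 / 2.947² = 1.566×10^6 N
Factor of safety n = P_cr / P = 1566.2 / 398 = 3.94

n ≈ 3.94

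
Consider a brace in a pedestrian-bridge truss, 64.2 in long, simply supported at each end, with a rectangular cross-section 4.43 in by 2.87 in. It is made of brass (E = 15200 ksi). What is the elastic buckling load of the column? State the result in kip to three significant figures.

P_cr ≈ 318 kip

Buckling occurs about the weak axis: I_min = h·b³/12 with b = 2.87 in (the shorter side).
I_min = 4.43×2.87³/12 = 8.727 in⁴
Effective length L_e = K·L = 1 × 64.2 = 64.20 in
P_cr = π²EI / L_e² = π² × 15200×10³ × 8.727 / 64.20² = 3.176×10^5 lb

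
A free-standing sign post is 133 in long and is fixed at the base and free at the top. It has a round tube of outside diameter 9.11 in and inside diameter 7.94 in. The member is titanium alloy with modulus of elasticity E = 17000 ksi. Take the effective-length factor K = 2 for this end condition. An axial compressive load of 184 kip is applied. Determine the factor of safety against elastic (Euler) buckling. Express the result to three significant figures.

n ≈ 1.84

d_o = 9.11 in, d_i = 7.94 in
I = π(d_o⁴ − d_i⁴)/64 = π(9.11⁴ − 7.940⁴)/64 = 143.0 in⁴
Effective length L_e = K·L = 2 × 133 = 266.0 in
P_cr = π²EI / L_e² = π² × 17000×10³ × 143.0 / 266.0² = 3.391×10^5 lb
Factor of safety n = P_cr / P = 339.10 / 184 = 1.84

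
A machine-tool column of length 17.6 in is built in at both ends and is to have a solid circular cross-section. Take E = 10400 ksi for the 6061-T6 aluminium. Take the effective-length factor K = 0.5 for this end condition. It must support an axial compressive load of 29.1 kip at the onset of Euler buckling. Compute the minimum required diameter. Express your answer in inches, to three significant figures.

L_e = K·L = 0.5 × 17.6 = 8.800 in
Required I = P_cr·L_e²/(π²E) = 2.910×10^4 × 8.800² / (π² × 1.04×10^7) = 2.195×10^-2 in⁴
Solid circle: I = πd⁴/64  ⇒  d = (64I/π)^(1/4) = (64×2.195×10^-2/π)^(1/4) = 0.818 in

d ≈ 0.818 in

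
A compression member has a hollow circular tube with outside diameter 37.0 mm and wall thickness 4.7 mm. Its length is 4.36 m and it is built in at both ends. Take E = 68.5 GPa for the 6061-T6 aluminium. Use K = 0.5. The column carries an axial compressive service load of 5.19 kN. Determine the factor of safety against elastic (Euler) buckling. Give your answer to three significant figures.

Inner diameter d_i = 37.0 − 2×4.7 = 27.60 mm
I = π(d_o⁴ − d_i⁴)/64 = π(37.0⁴ − 27.60⁴)/64 = 6.351×10^4 mm⁴
I = 6.351×10^4 mm⁴ = 6.351×10^-8 m⁴
Effective length L_e = K·L = 0.5 × 4.36 = 2.180 m
P_cr = π²EI / L_e² = π² × 68.5×10⁹ × 6.351×10^-8 / 2.180² = 9.035×10^3 N
Factor of safety n = P_cr / P = 9.0353 / 5.19 = 1.74

n ≈ 1.74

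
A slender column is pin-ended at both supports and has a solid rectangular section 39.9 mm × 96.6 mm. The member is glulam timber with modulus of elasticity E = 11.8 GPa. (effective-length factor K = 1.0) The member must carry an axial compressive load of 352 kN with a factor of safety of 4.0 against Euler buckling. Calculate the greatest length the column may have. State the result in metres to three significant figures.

Buckling occurs about the weak axis: I_min = h·b³/12 with b = 39.9 mm (the shorter side).
I_min = 96.6×39.9³/12 = 5.113×10^5 mm⁴
I = 5.113×10^-7 m⁴
Required critical load P_cr = n·P = 4.0 × 352 = 1408 kN = 1.408×10^6 N
From P_cr = π²EI/(K·L)²:  L = (1/K)·√(π²EI/P_cr) = (1/1)·√(π²×1.18×10^10×5.113×10^-7/1.408×10^6)
L = 0.206 m

L_max ≈ 0.206 m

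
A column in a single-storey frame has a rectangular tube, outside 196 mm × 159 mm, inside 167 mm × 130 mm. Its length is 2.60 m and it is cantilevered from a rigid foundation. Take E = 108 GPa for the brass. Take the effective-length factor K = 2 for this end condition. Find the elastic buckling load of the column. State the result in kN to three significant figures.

P_cr ≈ 1380 kN

Weak-axis I_min = (h_o·b_o³ − h_i·b_i³)/12 with b_o = 159, b_i = 130.0 mm (shorter outer/inner sides).
I_min = (196×159³ − 167.0×130.0³)/12 = 3.508×10^7 mm⁴
I = 3.508×10^7 mm⁴ = 3.508×10^-5 m⁴
Effective length L_e = K·L = 2 × 2.60 = 5.200 m
P_cr = π²EI / L_e² = π² × 108×10⁹ × 3.508×10^-5 / 5.200² = 1.383×10^6 N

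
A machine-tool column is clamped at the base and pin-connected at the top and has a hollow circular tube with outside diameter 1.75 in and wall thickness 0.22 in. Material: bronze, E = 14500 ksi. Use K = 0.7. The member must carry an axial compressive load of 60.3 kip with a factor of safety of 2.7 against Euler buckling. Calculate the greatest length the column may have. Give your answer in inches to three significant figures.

Inner diameter d_i = 1.75 − 2×0.22 = 1.310 in
I = π(d_o⁴ − d_i⁴)/64 = π(1.75⁴ − 1.310⁴)/64 = 0.3158 in⁴
Required critical load P_cr = n·P = 2.7 × 60.3 = 162.8 kip = 1.628×10^5 lb
From P_cr = π²EI/(K·L)²:  L = (1/K)·√(π²EI/P_cr) = (1/0.7)·√(π²×1.45×10^7×0.3158/1.628×10^5)
L = 23.8 in

L_max ≈ 23.8 in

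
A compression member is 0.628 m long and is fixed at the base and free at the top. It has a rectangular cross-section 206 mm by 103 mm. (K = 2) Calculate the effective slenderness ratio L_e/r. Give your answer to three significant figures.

λ ≈ 42.2

Buckling occurs about the weak axis: I_min = h·b³/12 with b = 103 mm (the shorter side).
I_min = 206×103³/12 = 1.876×10^7 mm⁴
A = 2.122×10^4 mm²;  r_min = √(I/A) = √(1.876×10^7/2.122×10^4) = 29.73 mm
L_e = K·L = 2 × 0.628 m = 1.256 m = 1256.0 mm
λ = L_e / r_min = 1256.0 / 29.73 = 42.2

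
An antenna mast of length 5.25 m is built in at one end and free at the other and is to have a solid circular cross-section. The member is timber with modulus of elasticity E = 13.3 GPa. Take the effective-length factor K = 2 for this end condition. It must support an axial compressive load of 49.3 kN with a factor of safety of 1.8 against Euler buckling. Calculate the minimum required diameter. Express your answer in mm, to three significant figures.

Required P_cr = n·P = 1.8 × 49.3 = 88.74 kN
L_e = K·L = 2 × 5.25 = 10.50 m
Required I = P_cr·L_e²/(π²E) = 8.874×10^4 × 10.50² / (π² × 1.33×10^10) = 7.453×10^-5 m⁴
I_req = 7.453×10^7 mm⁴
Solid circle: I = πd⁴/64  ⇒  d = (64I/π)^(1/4) = (64×7.453×10^7/π)^(1/4) = 197 mm

d ≈ 197 mm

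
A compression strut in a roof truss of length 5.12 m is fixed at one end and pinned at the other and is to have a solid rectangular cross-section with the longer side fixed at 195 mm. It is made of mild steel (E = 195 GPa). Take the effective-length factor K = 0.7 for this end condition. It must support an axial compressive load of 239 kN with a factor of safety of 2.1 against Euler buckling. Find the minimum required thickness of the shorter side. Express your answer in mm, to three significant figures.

b ≈ 59.1 mm

Required P_cr = n·P = 2.1 × 239 = 501.9 kN
L_e = K·L = 0.7 × 5.12 = 3.584 m
Required I = P_cr·L_e²/(π²E) = 5.019×10^5 × 3.584² / (π² × 1.95×10^11) = 3.350×10^-6 m⁴
I_req = 3.350×10^6 mm⁴
Rectangle, weak axis: I_min = h·b³/12 with h = 195 mm fixed  ⇒  b = (12I/h)^(1/3) = 59.1 mm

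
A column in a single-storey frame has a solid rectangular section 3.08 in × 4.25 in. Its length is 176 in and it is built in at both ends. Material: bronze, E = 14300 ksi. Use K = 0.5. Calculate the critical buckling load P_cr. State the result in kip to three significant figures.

P_cr ≈ 189 kip

Buckling occurs about the weak axis: I_min = h·b³/12 with b = 3.08 in (the shorter side).
I_min = 4.25×3.08³/12 = 10.35 in⁴
Effective length L_e = K·L = 0.5 × 176 = 88.00 in
P_cr = π²EI / L_e² = π² × 14300×10³ × 10.35 / 88.00² = 1.886×10^5 lb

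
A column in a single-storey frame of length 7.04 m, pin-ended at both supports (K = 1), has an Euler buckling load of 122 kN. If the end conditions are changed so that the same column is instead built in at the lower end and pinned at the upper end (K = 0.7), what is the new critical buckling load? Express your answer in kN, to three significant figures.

P_cr ≈ 249 kN

P_cr ∝ 1/K², so P_cr,new = P_cr,old × (K_old/K_new)² = 122 × (1/0.7)²
= 122 × 2.041 = 249 kN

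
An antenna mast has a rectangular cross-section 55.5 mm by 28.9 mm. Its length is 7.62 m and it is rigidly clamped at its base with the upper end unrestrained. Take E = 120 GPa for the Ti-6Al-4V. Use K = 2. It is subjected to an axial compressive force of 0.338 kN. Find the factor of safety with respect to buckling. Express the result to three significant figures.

Buckling occurs about the weak axis: I_min = h·b³/12 with b = 28.9 mm (the shorter side).
I_min = 55.5×28.9³/12 = 1.116×10^5 mm⁴
I = 1.116×10^5 mm⁴ = 1.116×10^-7 m⁴
Effective length L_e = K·L = 2 × 7.62 = 15.24 m
P_cr = π²EI / L_e² = π² × 120×10⁹ × 1.116×10^-7 / 15.24² = 569.3 N
Factor of safety n = P_cr / P = 0.56927 / 0.338 = 1.68

n ≈ 1.68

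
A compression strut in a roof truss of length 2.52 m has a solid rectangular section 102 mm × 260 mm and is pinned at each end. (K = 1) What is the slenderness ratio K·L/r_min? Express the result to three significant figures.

For a rectangle r_min = b/√12 = 102/√12 = 29.44 mm
L_e = K·L = 1 × 2.52 m = 2.520 m = 2520.0 mm
λ = L_e / r_min = 2520.0 / 29.44 = 85.6

λ ≈ 85.6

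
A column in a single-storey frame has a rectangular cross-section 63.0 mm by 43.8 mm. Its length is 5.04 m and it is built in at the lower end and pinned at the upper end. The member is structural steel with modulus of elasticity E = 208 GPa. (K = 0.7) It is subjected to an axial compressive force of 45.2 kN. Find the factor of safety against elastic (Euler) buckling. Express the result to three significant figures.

n ≈ 1.61

Buckling occurs about the weak axis: I_min = h·b³/12 with b = 43.8 mm (the shorter side).
I_min = 63.0×43.8³/12 = 4.411×10^5 mm⁴
I = 4.411×10^5 mm⁴ = 4.411×10^-7 m⁴
Effective length L_e = K·L = 0.7 × 5.04 = 3.528 m
P_cr = π²EI / L_e² = π² × 208×10⁹ × 4.411×10^-7 / 3.528² = 7.276×10^4 N
Factor of safety n = P_cr / P = 72.759 / 45.2 = 1.61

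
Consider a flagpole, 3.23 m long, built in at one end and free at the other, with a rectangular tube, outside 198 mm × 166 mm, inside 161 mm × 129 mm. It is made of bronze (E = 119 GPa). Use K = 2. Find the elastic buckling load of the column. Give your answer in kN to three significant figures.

Weak-axis I_min = (h_o·b_o³ − h_i·b_i³)/12 with b_o = 166, b_i = 129.0 mm (shorter outer/inner sides).
I_min = (198×166³ − 161.0×129.0³)/12 = 4.667×10^7 mm⁴
I = 4.667×10^7 mm⁴ = 4.667×10^-5 m⁴
Effective length L_e = K·L = 2 × 3.23 = 6.460 m
P_cr = π²EI / L_e² = π² × 119×10⁹ × 4.667×10^-5 / 6.460² = 1.314×10^6 N

P_cr ≈ 1310 kN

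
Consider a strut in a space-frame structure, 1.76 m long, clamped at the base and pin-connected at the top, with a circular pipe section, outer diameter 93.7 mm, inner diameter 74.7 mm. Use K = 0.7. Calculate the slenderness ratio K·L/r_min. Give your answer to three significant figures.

λ ≈ 41.1

d_o = 93.7 mm, d_i = 74.7 mm
I = π(d_o⁴ − d_i⁴)/64 = π(93.7⁴ − 74.70⁴)/64 = 2.255×10^6 mm⁴
A = 2.513×10^3 mm²;  r_min = √(I/A) = √(2.255×10^6/2.513×10^3) = 29.96 mm
L_e = K·L = 0.7 × 1.76 m = 1.232 m = 1232.0 mm
λ = L_e / r_min = 1232.0 / 29.96 = 41.1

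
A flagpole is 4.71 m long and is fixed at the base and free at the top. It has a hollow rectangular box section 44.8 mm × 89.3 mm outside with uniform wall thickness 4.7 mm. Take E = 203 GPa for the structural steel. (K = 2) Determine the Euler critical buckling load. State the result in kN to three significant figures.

P_cr ≈ 8.44 kN

Inner dimensions: h_i = 89.3 − 2×4.7 = 79.90 mm, b_i = 44.8 − 2×4.7 = 35.40 mm
Weak-axis I_min = (h_o·b_o³ − h_i·b_i³)/12 with b_o = 44.8, b_i = 35.40 mm (shorter outer/inner sides).
I_min = (89.3×44.8³ − 79.90×35.40³)/12 = 3.737×10^5 mm⁴
I = 3.737×10^5 mm⁴ = 3.737×10^-7 m⁴
Effective length L_e = K·L = 2 × 4.71 = 9.420 m
P_cr = π²EI / L_e² = π² × 203×10⁹ × 3.737×10^-7 / 9.420² = 8.439×10^3 N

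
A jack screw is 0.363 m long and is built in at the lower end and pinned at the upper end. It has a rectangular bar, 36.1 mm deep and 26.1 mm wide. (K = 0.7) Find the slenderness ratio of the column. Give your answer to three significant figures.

Buckling occurs about the weak axis: I_min = h·b³/12 with b = 26.1 mm (the shorter side).
I_min = 36.1×26.1³/12 = 5.349×10^4 mm⁴
A = 942.2 mm²;  r_min = √(I/A) = √(5.349×10^4/942.2) = 7.534 mm
L_e = K·L = 0.7 × 0.363 m = 0.2541 m = 254.10 mm
λ = L_e / r_min = 254.10 / 7.534 = 33.7

λ ≈ 33.7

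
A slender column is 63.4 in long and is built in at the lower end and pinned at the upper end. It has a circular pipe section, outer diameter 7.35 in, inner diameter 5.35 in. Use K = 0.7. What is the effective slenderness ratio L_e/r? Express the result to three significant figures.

λ ≈ 19.5

d_o = 7.35 in, d_i = 5.35 in
I = π(d_o⁴ − d_i⁴)/64 = π(7.35⁴ − 5.350⁴)/64 = 103.0 in⁴
A = 19.95 in²;  r_min = √(I/A) = √(103.0/19.95) = 2.273 in
L_e = K·L = 0.7 × 63.4 = 44.38 in
λ = L_e / r_min = 44.380 / 2.273 = 19.5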